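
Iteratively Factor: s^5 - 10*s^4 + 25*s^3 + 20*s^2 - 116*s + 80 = (s - 5)*(s^4 - 5*s^3 + 20*s - 16) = (s - 5)*(s - 2)*(s^3 - 3*s^2 - 6*s + 8) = (s - 5)*(s - 2)*(s - 1)*(s^2 - 2*s - 8) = (s - 5)*(s - 4)*(s - 2)*(s - 1)*(s + 2)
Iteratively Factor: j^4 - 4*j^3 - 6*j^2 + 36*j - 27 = (j - 1)*(j^3 - 3*j^2 - 9*j + 27) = (j - 3)*(j - 1)*(j^2 - 9) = (j - 3)^2*(j - 1)*(j + 3)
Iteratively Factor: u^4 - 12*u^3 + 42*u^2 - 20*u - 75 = (u + 1)*(u^3 - 13*u^2 + 55*u - 75) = (u - 5)*(u + 1)*(u^2 - 8*u + 15) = (u - 5)^2*(u + 1)*(u - 3)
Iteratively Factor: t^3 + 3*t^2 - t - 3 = (t + 1)*(t^2 + 2*t - 3) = (t + 1)*(t + 3)*(t - 1)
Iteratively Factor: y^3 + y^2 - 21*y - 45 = (y - 5)*(y^2 + 6*y + 9) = (y - 5)*(y + 3)*(y + 3)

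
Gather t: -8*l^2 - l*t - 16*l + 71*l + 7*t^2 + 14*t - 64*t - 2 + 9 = -8*l^2 + 55*l + 7*t^2 + t*(-l - 50) + 7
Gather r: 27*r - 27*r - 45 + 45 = 0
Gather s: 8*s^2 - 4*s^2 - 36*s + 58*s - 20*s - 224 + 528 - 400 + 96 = 4*s^2 + 2*s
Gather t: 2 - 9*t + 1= 3 - 9*t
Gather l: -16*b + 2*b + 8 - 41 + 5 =-14*b - 28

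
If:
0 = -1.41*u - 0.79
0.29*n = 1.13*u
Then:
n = -2.18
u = -0.56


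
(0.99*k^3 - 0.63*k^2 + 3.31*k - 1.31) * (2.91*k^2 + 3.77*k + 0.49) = 2.8809*k^5 + 1.899*k^4 + 7.7421*k^3 + 8.3579*k^2 - 3.3168*k - 0.6419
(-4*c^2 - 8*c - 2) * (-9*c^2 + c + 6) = 36*c^4 + 68*c^3 - 14*c^2 - 50*c - 12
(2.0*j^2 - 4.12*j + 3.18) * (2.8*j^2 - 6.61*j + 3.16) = 5.6*j^4 - 24.756*j^3 + 42.4572*j^2 - 34.039*j + 10.0488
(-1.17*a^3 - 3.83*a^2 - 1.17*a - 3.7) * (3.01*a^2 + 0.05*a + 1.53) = -3.5217*a^5 - 11.5868*a^4 - 5.5033*a^3 - 17.0554*a^2 - 1.9751*a - 5.661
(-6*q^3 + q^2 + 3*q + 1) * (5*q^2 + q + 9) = -30*q^5 - q^4 - 38*q^3 + 17*q^2 + 28*q + 9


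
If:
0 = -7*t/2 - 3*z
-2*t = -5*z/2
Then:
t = 0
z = 0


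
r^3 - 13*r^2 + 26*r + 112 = (r - 8)*(r - 7)*(r + 2)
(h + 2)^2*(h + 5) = h^3 + 9*h^2 + 24*h + 20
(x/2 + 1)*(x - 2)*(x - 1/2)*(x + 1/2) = x^4/2 - 17*x^2/8 + 1/2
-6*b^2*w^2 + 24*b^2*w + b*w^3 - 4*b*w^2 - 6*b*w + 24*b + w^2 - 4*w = (-6*b + w)*(w - 4)*(b*w + 1)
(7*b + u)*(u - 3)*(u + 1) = 7*b*u^2 - 14*b*u - 21*b + u^3 - 2*u^2 - 3*u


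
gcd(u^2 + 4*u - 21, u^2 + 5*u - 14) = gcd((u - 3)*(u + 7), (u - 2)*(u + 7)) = u + 7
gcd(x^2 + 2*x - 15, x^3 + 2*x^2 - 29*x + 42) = x - 3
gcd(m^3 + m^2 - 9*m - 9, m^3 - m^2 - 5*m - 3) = m^2 - 2*m - 3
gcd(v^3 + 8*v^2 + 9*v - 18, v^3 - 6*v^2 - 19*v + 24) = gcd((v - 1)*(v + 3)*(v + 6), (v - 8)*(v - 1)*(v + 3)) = v^2 + 2*v - 3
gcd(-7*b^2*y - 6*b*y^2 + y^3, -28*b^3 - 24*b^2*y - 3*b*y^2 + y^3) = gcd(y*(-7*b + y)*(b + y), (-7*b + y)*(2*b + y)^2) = -7*b + y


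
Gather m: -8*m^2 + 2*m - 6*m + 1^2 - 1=-8*m^2 - 4*m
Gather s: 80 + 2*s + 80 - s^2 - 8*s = -s^2 - 6*s + 160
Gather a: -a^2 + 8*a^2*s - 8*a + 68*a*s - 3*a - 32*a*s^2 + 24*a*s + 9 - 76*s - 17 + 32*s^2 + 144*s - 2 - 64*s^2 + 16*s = a^2*(8*s - 1) + a*(-32*s^2 + 92*s - 11) - 32*s^2 + 84*s - 10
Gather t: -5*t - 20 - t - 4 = -6*t - 24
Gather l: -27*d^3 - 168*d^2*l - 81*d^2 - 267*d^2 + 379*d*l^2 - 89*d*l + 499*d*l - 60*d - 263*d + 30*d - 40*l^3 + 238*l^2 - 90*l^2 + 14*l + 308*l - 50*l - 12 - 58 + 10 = -27*d^3 - 348*d^2 - 293*d - 40*l^3 + l^2*(379*d + 148) + l*(-168*d^2 + 410*d + 272) - 60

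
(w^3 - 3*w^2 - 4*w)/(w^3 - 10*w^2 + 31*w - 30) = w*(w^2 - 3*w - 4)/(w^3 - 10*w^2 + 31*w - 30)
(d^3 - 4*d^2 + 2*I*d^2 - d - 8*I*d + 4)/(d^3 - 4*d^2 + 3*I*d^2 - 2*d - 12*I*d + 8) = (d + I)/(d + 2*I)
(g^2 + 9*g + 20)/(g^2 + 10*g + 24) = (g + 5)/(g + 6)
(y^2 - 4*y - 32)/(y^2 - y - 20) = (y - 8)/(y - 5)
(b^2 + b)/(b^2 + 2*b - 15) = b*(b + 1)/(b^2 + 2*b - 15)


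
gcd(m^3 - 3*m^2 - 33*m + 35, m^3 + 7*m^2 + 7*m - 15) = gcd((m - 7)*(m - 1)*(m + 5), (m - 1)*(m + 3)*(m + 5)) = m^2 + 4*m - 5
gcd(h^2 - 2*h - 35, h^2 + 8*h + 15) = h + 5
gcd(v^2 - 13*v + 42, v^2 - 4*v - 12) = v - 6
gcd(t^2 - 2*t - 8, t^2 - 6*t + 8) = t - 4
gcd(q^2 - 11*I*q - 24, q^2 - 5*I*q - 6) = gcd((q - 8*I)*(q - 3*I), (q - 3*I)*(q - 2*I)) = q - 3*I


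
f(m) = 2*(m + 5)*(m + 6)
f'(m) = 4*m + 22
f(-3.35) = 8.74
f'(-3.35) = 8.60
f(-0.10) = 57.82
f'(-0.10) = 21.60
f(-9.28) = 28.08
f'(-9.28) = -15.12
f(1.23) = 90.09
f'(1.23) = 26.92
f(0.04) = 60.88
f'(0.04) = 22.16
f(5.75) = 252.62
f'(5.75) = 45.00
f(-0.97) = 40.54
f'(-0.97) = 18.12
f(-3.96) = 4.24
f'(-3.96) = 6.16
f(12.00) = 612.00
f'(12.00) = 70.00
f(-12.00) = 84.00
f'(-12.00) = -26.00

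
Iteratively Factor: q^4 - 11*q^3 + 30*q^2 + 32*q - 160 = (q - 4)*(q^3 - 7*q^2 + 2*q + 40) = (q - 4)^2*(q^2 - 3*q - 10) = (q - 4)^2*(q + 2)*(q - 5)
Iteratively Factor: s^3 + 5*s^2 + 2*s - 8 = (s - 1)*(s^2 + 6*s + 8) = (s - 1)*(s + 2)*(s + 4)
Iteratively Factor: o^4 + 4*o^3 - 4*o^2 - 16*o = (o)*(o^3 + 4*o^2 - 4*o - 16) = o*(o - 2)*(o^2 + 6*o + 8) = o*(o - 2)*(o + 2)*(o + 4)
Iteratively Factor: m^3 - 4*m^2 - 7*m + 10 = (m + 2)*(m^2 - 6*m + 5) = (m - 1)*(m + 2)*(m - 5)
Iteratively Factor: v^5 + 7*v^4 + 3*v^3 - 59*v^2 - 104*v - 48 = (v - 3)*(v^4 + 10*v^3 + 33*v^2 + 40*v + 16) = (v - 3)*(v + 1)*(v^3 + 9*v^2 + 24*v + 16) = (v - 3)*(v + 1)*(v + 4)*(v^2 + 5*v + 4) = (v - 3)*(v + 1)^2*(v + 4)*(v + 4)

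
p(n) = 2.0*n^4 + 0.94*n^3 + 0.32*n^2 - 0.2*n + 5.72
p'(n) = 8.0*n^3 + 2.82*n^2 + 0.64*n - 0.2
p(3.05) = 207.83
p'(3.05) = 254.97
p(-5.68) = 1926.65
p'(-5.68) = -1378.86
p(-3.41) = 243.28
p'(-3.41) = -286.81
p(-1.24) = 9.40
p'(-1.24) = -11.91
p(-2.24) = 47.56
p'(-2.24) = -77.40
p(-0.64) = 6.07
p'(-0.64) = -1.55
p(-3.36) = 229.26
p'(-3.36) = -273.98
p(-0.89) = 6.74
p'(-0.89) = -4.18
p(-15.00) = 98158.22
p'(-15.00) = -26375.30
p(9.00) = 13837.10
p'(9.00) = 6065.98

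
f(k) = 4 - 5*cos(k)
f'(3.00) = 0.71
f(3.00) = 8.95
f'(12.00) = -2.68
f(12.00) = -0.22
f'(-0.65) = -3.03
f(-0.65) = 0.02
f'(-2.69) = -2.18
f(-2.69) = 8.50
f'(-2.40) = -3.38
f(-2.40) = 7.69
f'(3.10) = 0.21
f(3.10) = 9.00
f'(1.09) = 4.43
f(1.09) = 1.69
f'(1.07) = 4.39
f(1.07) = 1.60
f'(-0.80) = -3.59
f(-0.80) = 0.52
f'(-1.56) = -5.00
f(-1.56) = 3.95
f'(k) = 5*sin(k)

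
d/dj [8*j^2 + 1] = 16*j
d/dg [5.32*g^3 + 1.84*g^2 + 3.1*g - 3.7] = 15.96*g^2 + 3.68*g + 3.1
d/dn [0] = 0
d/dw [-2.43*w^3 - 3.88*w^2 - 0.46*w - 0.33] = -7.29*w^2 - 7.76*w - 0.46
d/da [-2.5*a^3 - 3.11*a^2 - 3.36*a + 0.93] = -7.5*a^2 - 6.22*a - 3.36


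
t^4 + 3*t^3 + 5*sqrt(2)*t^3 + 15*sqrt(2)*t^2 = t^2*(t + 3)*(t + 5*sqrt(2))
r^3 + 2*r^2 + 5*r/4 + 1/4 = (r + 1/2)^2*(r + 1)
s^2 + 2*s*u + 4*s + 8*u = (s + 4)*(s + 2*u)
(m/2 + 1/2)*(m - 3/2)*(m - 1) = m^3/2 - 3*m^2/4 - m/2 + 3/4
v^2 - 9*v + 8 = (v - 8)*(v - 1)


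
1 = 1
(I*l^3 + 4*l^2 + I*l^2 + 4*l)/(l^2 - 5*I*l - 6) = l*(I*l^2 + l*(4 + I) + 4)/(l^2 - 5*I*l - 6)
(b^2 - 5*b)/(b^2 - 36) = b*(b - 5)/(b^2 - 36)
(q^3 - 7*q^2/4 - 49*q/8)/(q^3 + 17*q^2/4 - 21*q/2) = (8*q^2 - 14*q - 49)/(2*(4*q^2 + 17*q - 42))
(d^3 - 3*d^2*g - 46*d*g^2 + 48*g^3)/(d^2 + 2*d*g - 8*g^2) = (d^3 - 3*d^2*g - 46*d*g^2 + 48*g^3)/(d^2 + 2*d*g - 8*g^2)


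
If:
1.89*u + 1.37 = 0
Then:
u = -0.72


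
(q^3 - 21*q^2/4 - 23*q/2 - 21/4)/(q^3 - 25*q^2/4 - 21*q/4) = (q + 1)/q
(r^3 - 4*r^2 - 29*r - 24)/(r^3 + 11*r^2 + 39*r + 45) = (r^2 - 7*r - 8)/(r^2 + 8*r + 15)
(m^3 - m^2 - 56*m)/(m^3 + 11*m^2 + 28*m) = (m - 8)/(m + 4)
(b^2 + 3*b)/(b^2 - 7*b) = (b + 3)/(b - 7)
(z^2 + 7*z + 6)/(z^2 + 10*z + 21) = (z^2 + 7*z + 6)/(z^2 + 10*z + 21)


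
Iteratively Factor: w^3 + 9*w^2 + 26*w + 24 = (w + 2)*(w^2 + 7*w + 12) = (w + 2)*(w + 4)*(w + 3)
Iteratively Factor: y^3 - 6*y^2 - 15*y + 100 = (y + 4)*(y^2 - 10*y + 25) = (y - 5)*(y + 4)*(y - 5)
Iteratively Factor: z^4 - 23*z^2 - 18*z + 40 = (z + 2)*(z^3 - 2*z^2 - 19*z + 20) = (z + 2)*(z + 4)*(z^2 - 6*z + 5) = (z - 5)*(z + 2)*(z + 4)*(z - 1)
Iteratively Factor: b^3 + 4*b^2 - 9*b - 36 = (b - 3)*(b^2 + 7*b + 12) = (b - 3)*(b + 3)*(b + 4)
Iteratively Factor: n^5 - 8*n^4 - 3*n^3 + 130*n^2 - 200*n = (n - 5)*(n^4 - 3*n^3 - 18*n^2 + 40*n) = n*(n - 5)*(n^3 - 3*n^2 - 18*n + 40) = n*(n - 5)*(n + 4)*(n^2 - 7*n + 10) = n*(n - 5)^2*(n + 4)*(n - 2)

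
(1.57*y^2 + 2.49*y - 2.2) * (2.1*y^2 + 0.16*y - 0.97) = 3.297*y^4 + 5.4802*y^3 - 5.7445*y^2 - 2.7673*y + 2.134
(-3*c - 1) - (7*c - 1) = -10*c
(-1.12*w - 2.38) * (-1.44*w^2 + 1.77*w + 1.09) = 1.6128*w^3 + 1.4448*w^2 - 5.4334*w - 2.5942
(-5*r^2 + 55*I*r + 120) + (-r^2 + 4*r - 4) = -6*r^2 + 4*r + 55*I*r + 116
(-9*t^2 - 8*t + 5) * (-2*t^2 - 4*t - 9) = 18*t^4 + 52*t^3 + 103*t^2 + 52*t - 45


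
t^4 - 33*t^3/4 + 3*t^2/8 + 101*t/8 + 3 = (t - 8)*(t - 3/2)*(t + 1/4)*(t + 1)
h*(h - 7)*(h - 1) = h^3 - 8*h^2 + 7*h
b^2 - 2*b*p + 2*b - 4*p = (b + 2)*(b - 2*p)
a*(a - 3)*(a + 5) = a^3 + 2*a^2 - 15*a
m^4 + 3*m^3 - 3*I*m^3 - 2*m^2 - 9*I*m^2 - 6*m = m*(m + 3)*(m - 2*I)*(m - I)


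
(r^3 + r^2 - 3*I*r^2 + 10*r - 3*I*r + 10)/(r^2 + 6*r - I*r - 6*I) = (r^3 + r^2*(1 - 3*I) + r*(10 - 3*I) + 10)/(r^2 + r*(6 - I) - 6*I)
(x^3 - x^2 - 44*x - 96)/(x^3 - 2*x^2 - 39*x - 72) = (x + 4)/(x + 3)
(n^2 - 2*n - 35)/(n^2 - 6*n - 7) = (n + 5)/(n + 1)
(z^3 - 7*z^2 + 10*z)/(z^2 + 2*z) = (z^2 - 7*z + 10)/(z + 2)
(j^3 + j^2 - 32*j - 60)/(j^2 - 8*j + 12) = (j^2 + 7*j + 10)/(j - 2)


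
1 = 1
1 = 1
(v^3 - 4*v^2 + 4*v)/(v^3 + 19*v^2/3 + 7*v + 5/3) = 3*v*(v^2 - 4*v + 4)/(3*v^3 + 19*v^2 + 21*v + 5)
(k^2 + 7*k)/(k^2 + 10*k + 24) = k*(k + 7)/(k^2 + 10*k + 24)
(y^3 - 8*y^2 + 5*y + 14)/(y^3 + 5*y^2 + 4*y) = (y^2 - 9*y + 14)/(y*(y + 4))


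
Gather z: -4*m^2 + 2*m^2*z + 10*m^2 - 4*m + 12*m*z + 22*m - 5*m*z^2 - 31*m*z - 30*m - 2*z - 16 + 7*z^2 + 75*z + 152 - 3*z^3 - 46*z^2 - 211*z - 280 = 6*m^2 - 12*m - 3*z^3 + z^2*(-5*m - 39) + z*(2*m^2 - 19*m - 138) - 144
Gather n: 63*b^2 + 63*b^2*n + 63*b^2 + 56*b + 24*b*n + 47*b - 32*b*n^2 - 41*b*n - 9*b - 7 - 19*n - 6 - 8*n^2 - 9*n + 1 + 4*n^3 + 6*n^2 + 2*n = 126*b^2 + 94*b + 4*n^3 + n^2*(-32*b - 2) + n*(63*b^2 - 17*b - 26) - 12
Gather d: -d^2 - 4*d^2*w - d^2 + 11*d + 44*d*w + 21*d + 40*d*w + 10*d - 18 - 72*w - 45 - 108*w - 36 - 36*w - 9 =d^2*(-4*w - 2) + d*(84*w + 42) - 216*w - 108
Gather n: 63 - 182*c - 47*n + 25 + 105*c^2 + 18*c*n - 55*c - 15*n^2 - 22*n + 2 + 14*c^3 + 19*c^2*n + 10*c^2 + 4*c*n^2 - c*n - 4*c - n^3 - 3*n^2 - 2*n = 14*c^3 + 115*c^2 - 241*c - n^3 + n^2*(4*c - 18) + n*(19*c^2 + 17*c - 71) + 90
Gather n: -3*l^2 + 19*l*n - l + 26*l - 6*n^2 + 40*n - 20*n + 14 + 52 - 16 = -3*l^2 + 25*l - 6*n^2 + n*(19*l + 20) + 50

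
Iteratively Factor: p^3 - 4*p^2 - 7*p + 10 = (p - 5)*(p^2 + p - 2) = (p - 5)*(p + 2)*(p - 1)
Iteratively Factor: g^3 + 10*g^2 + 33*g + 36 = (g + 3)*(g^2 + 7*g + 12) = (g + 3)*(g + 4)*(g + 3)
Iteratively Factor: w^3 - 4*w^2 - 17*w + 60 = (w - 5)*(w^2 + w - 12) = (w - 5)*(w + 4)*(w - 3)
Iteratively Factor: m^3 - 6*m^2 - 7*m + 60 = (m - 4)*(m^2 - 2*m - 15) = (m - 4)*(m + 3)*(m - 5)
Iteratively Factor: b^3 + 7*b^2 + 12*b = (b + 3)*(b^2 + 4*b) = (b + 3)*(b + 4)*(b)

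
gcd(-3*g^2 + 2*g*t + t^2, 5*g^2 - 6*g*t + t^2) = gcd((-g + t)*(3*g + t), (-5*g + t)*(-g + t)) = -g + t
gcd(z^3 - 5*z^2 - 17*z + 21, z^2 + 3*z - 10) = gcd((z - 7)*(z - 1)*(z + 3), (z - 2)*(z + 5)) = 1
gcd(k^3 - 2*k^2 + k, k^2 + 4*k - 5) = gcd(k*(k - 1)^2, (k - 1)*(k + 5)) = k - 1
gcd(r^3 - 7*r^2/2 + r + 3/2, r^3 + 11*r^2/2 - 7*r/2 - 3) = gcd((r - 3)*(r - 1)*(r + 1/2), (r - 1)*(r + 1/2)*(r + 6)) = r^2 - r/2 - 1/2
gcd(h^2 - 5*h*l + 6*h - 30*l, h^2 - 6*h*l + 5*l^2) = h - 5*l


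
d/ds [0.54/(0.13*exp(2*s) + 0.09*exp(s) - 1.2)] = (-0.1404*exp(s) - 0.0486)*exp(s)/(0.13*exp(2*s) + 0.09*exp(s) - 1.2)^2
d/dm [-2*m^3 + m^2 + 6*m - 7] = -6*m^2 + 2*m + 6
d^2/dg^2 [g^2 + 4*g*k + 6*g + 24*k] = 2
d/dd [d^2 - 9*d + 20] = 2*d - 9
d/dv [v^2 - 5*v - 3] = 2*v - 5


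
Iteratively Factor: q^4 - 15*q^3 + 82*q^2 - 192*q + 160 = (q - 4)*(q^3 - 11*q^2 + 38*q - 40) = (q - 4)^2*(q^2 - 7*q + 10) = (q - 4)^2*(q - 2)*(q - 5)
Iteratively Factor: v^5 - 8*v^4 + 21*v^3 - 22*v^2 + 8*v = (v - 1)*(v^4 - 7*v^3 + 14*v^2 - 8*v) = (v - 4)*(v - 1)*(v^3 - 3*v^2 + 2*v) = (v - 4)*(v - 1)^2*(v^2 - 2*v) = v*(v - 4)*(v - 1)^2*(v - 2)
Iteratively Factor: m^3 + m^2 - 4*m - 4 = (m + 2)*(m^2 - m - 2) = (m - 2)*(m + 2)*(m + 1)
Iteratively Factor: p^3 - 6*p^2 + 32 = (p - 4)*(p^2 - 2*p - 8) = (p - 4)*(p + 2)*(p - 4)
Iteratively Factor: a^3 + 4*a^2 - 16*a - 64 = (a + 4)*(a^2 - 16) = (a + 4)^2*(a - 4)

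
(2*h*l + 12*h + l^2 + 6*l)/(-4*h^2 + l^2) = (-l - 6)/(2*h - l)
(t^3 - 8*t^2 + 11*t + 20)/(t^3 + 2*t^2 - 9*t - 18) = (t^3 - 8*t^2 + 11*t + 20)/(t^3 + 2*t^2 - 9*t - 18)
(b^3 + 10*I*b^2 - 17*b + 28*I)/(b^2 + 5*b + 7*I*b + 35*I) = (b^2 + 3*I*b + 4)/(b + 5)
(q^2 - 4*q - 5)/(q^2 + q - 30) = (q + 1)/(q + 6)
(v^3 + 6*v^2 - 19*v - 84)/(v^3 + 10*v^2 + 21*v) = (v - 4)/v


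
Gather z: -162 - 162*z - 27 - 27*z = -189*z - 189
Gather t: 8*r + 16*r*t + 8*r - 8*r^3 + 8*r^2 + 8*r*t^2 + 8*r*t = -8*r^3 + 8*r^2 + 8*r*t^2 + 24*r*t + 16*r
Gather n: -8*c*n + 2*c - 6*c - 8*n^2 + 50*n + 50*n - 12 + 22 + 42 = -4*c - 8*n^2 + n*(100 - 8*c) + 52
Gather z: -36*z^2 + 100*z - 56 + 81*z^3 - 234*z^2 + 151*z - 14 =81*z^3 - 270*z^2 + 251*z - 70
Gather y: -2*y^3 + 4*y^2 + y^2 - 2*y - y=-2*y^3 + 5*y^2 - 3*y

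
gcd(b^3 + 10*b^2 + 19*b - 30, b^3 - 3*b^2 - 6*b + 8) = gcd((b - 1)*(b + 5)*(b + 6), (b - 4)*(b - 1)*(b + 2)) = b - 1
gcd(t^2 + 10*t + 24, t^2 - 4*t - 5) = 1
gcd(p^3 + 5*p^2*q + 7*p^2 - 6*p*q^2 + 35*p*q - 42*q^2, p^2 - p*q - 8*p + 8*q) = p - q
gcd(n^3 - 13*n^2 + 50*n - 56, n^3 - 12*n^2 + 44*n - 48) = n^2 - 6*n + 8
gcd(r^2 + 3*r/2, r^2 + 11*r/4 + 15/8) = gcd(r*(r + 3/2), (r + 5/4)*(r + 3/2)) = r + 3/2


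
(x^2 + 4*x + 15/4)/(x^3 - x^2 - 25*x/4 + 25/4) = (2*x + 3)/(2*x^2 - 7*x + 5)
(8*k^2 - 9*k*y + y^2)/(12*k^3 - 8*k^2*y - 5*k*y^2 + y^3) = (-8*k + y)/(-12*k^2 - 4*k*y + y^2)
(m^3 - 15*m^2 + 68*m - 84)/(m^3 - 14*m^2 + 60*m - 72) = (m - 7)/(m - 6)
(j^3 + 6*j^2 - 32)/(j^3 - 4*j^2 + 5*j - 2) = (j^2 + 8*j + 16)/(j^2 - 2*j + 1)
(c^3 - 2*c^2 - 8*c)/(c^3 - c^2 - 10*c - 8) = c/(c + 1)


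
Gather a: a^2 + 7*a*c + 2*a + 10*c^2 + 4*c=a^2 + a*(7*c + 2) + 10*c^2 + 4*c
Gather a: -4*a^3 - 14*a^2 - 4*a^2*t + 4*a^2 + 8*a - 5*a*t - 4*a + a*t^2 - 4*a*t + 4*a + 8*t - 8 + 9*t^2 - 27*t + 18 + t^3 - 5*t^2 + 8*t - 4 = -4*a^3 + a^2*(-4*t - 10) + a*(t^2 - 9*t + 8) + t^3 + 4*t^2 - 11*t + 6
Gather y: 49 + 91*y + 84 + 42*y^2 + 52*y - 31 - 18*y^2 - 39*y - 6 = 24*y^2 + 104*y + 96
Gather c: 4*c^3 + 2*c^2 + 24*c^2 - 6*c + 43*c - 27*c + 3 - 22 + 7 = 4*c^3 + 26*c^2 + 10*c - 12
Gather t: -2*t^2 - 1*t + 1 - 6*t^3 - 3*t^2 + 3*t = -6*t^3 - 5*t^2 + 2*t + 1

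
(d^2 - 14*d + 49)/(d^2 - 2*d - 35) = (d - 7)/(d + 5)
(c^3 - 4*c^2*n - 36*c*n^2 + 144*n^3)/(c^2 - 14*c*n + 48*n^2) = (c^2 + 2*c*n - 24*n^2)/(c - 8*n)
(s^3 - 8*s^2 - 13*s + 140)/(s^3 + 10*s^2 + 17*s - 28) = (s^2 - 12*s + 35)/(s^2 + 6*s - 7)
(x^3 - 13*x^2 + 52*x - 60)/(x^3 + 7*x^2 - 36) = (x^2 - 11*x + 30)/(x^2 + 9*x + 18)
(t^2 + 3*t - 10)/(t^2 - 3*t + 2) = (t + 5)/(t - 1)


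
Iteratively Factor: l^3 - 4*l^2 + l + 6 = (l + 1)*(l^2 - 5*l + 6) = (l - 3)*(l + 1)*(l - 2)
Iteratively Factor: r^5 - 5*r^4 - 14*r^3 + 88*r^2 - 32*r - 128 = (r + 4)*(r^4 - 9*r^3 + 22*r^2 - 32) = (r + 1)*(r + 4)*(r^3 - 10*r^2 + 32*r - 32) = (r - 4)*(r + 1)*(r + 4)*(r^2 - 6*r + 8) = (r - 4)*(r - 2)*(r + 1)*(r + 4)*(r - 4)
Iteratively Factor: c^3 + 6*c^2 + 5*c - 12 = (c + 4)*(c^2 + 2*c - 3) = (c + 3)*(c + 4)*(c - 1)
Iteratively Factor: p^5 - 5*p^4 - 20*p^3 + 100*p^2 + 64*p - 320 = (p - 4)*(p^4 - p^3 - 24*p^2 + 4*p + 80) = (p - 5)*(p - 4)*(p^3 + 4*p^2 - 4*p - 16) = (p - 5)*(p - 4)*(p + 4)*(p^2 - 4) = (p - 5)*(p - 4)*(p - 2)*(p + 4)*(p + 2)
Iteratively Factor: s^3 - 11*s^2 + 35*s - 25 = (s - 5)*(s^2 - 6*s + 5) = (s - 5)*(s - 1)*(s - 5)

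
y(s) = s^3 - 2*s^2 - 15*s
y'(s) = 3*s^2 - 4*s - 15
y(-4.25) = -49.14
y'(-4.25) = 56.19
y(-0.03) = 0.45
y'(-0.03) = -14.88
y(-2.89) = 2.51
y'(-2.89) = 21.62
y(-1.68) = 14.81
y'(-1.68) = 0.19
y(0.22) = -3.39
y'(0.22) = -15.73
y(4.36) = -20.54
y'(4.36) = 24.59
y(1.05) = -16.80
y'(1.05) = -15.89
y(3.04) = -35.99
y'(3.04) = 0.56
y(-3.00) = 0.00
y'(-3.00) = 24.00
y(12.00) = 1260.00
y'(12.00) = 369.00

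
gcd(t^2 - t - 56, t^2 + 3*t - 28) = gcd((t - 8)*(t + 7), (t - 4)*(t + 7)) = t + 7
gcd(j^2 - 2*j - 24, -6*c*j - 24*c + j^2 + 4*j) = j + 4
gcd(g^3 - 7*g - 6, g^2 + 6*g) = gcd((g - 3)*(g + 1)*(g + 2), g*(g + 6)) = 1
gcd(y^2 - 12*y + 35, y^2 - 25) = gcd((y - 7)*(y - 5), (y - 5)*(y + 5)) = y - 5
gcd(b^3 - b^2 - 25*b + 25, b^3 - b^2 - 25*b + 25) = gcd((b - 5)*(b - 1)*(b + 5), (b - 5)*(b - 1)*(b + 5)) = b^3 - b^2 - 25*b + 25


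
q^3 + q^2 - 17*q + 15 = (q - 3)*(q - 1)*(q + 5)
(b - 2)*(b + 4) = b^2 + 2*b - 8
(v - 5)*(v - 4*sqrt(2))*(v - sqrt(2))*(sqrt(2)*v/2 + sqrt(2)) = sqrt(2)*v^4/2 - 5*v^3 - 3*sqrt(2)*v^3/2 - sqrt(2)*v^2 + 15*v^2 - 12*sqrt(2)*v + 50*v - 40*sqrt(2)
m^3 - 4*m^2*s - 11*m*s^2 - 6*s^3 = (m - 6*s)*(m + s)^2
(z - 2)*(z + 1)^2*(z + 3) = z^4 + 3*z^3 - 3*z^2 - 11*z - 6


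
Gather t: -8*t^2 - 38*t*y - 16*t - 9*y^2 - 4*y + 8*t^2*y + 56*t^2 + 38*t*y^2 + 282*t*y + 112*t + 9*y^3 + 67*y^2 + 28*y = t^2*(8*y + 48) + t*(38*y^2 + 244*y + 96) + 9*y^3 + 58*y^2 + 24*y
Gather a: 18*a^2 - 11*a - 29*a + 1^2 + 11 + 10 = 18*a^2 - 40*a + 22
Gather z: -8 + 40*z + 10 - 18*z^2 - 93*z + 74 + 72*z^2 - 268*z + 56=54*z^2 - 321*z + 132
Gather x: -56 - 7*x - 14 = -7*x - 70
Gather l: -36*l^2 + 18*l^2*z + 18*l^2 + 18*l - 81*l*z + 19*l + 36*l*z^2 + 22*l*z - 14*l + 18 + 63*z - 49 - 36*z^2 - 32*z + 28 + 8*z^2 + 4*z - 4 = l^2*(18*z - 18) + l*(36*z^2 - 59*z + 23) - 28*z^2 + 35*z - 7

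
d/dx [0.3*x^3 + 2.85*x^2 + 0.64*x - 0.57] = 0.9*x^2 + 5.7*x + 0.64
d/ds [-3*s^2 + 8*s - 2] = 8 - 6*s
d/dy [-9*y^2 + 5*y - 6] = 5 - 18*y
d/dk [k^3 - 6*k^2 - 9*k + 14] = 3*k^2 - 12*k - 9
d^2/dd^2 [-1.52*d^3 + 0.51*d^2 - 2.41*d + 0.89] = 1.02 - 9.12*d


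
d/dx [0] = 0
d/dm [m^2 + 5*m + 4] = 2*m + 5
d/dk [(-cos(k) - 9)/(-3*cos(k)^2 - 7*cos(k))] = 3*(sin(k) + 21*sin(k)/cos(k)^2 + 18*tan(k))/(3*cos(k) + 7)^2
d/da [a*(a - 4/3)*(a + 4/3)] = 3*a^2 - 16/9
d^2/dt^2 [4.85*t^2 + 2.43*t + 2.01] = 9.70000000000000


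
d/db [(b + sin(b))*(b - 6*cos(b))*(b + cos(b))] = -(b + sin(b))*(b - 6*cos(b))*(sin(b) - 1) + (b + sin(b))*(b + cos(b))*(6*sin(b) + 1) + (b - 6*cos(b))*(b + cos(b))*(cos(b) + 1)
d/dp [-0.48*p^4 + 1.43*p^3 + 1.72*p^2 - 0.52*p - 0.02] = -1.92*p^3 + 4.29*p^2 + 3.44*p - 0.52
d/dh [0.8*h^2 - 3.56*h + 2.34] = 1.6*h - 3.56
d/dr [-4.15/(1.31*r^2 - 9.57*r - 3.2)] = (10.873*r - 39.7155)/(-1.31*r^2 + 9.57*r + 3.2)^2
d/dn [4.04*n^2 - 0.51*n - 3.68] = 8.08*n - 0.51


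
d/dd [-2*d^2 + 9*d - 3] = 9 - 4*d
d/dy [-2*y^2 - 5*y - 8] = -4*y - 5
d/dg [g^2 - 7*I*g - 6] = 2*g - 7*I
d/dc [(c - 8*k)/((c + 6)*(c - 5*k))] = ((-c + 8*k)*(c + 6) + (-c + 8*k)*(c - 5*k) + (c + 6)*(c - 5*k))/((c + 6)^2*(c - 5*k)^2)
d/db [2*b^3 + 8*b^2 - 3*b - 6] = 6*b^2 + 16*b - 3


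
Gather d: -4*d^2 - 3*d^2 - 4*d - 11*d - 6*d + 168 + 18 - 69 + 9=-7*d^2 - 21*d + 126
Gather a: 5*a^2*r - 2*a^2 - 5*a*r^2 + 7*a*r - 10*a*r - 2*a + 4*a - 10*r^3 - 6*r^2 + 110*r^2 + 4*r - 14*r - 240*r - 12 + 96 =a^2*(5*r - 2) + a*(-5*r^2 - 3*r + 2) - 10*r^3 + 104*r^2 - 250*r + 84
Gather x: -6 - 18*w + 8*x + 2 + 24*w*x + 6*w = -12*w + x*(24*w + 8) - 4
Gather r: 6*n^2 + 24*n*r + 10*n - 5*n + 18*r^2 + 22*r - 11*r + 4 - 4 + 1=6*n^2 + 5*n + 18*r^2 + r*(24*n + 11) + 1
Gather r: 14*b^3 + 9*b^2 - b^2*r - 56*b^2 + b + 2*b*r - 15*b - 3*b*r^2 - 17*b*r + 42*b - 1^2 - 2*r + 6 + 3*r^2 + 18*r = 14*b^3 - 47*b^2 + 28*b + r^2*(3 - 3*b) + r*(-b^2 - 15*b + 16) + 5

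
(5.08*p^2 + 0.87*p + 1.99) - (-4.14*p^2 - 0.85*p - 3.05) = 9.22*p^2 + 1.72*p + 5.04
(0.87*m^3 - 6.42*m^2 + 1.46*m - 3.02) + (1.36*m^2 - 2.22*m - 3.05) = 0.87*m^3 - 5.06*m^2 - 0.76*m - 6.07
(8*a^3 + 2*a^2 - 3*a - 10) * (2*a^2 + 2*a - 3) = 16*a^5 + 20*a^4 - 26*a^3 - 32*a^2 - 11*a + 30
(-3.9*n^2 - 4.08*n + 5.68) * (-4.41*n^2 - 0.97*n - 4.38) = 17.199*n^4 + 21.7758*n^3 - 4.0092*n^2 + 12.3608*n - 24.8784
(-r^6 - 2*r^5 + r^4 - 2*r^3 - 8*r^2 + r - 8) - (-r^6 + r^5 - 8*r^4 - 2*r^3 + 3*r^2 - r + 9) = -3*r^5 + 9*r^4 - 11*r^2 + 2*r - 17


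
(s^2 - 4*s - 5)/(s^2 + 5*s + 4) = (s - 5)/(s + 4)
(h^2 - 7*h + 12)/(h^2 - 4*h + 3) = (h - 4)/(h - 1)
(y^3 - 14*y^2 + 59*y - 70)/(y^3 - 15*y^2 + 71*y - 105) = (y - 2)/(y - 3)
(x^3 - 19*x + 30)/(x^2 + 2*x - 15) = x - 2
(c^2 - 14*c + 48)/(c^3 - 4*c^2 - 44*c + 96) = (c - 6)/(c^2 + 4*c - 12)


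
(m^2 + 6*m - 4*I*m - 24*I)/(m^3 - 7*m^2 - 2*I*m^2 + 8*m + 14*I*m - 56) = (m + 6)/(m^2 + m*(-7 + 2*I) - 14*I)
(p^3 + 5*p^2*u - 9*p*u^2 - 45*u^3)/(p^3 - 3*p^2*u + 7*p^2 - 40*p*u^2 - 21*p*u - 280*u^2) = (p^2 - 9*u^2)/(p^2 - 8*p*u + 7*p - 56*u)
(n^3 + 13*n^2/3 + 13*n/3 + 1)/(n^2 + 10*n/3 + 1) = n + 1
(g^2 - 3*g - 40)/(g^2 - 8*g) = (g + 5)/g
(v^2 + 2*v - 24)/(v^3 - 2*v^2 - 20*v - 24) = (-v^2 - 2*v + 24)/(-v^3 + 2*v^2 + 20*v + 24)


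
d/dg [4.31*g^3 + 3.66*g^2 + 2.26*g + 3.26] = 12.93*g^2 + 7.32*g + 2.26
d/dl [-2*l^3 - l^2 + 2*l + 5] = -6*l^2 - 2*l + 2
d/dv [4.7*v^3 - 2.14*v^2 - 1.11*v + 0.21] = 14.1*v^2 - 4.28*v - 1.11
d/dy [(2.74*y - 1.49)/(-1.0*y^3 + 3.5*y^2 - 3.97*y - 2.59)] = (5.48*y^3 - 14.06*y^2 + 10.43*y - 13.0119)/(1.0*y^6 - 7.0*y^5 + 20.19*y^4 - 22.61*y^3 - 2.3691*y^2 + 20.5646*y + 6.7081)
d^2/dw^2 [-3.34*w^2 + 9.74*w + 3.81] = -6.68000000000000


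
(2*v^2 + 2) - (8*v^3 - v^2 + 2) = -8*v^3 + 3*v^2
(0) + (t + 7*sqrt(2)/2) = t + 7*sqrt(2)/2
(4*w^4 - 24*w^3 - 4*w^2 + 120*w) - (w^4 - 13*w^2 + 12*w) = 3*w^4 - 24*w^3 + 9*w^2 + 108*w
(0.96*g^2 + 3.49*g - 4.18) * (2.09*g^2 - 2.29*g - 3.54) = 2.0064*g^4 + 5.0957*g^3 - 20.1267*g^2 - 2.7824*g + 14.7972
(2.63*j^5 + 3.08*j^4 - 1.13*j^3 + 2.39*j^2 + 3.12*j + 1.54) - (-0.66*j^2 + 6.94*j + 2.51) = 2.63*j^5 + 3.08*j^4 - 1.13*j^3 + 3.05*j^2 - 3.82*j - 0.97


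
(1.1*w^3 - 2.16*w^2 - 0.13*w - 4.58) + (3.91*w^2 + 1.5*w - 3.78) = 1.1*w^3 + 1.75*w^2 + 1.37*w - 8.36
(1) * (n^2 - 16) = n^2 - 16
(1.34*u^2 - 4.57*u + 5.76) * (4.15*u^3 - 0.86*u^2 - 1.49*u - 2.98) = 5.561*u^5 - 20.1179*u^4 + 25.8376*u^3 - 2.1375*u^2 + 5.0362*u - 17.1648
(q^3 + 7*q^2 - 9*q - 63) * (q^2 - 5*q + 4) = q^5 + 2*q^4 - 40*q^3 + 10*q^2 + 279*q - 252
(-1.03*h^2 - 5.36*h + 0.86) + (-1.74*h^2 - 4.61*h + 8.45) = -2.77*h^2 - 9.97*h + 9.31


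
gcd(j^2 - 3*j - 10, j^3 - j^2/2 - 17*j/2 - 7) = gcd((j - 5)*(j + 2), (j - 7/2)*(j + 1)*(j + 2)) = j + 2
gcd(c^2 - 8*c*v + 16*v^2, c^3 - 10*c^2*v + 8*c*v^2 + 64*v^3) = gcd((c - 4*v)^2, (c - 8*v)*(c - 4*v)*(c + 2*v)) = -c + 4*v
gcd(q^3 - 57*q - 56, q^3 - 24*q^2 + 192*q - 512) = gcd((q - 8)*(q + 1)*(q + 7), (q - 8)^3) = q - 8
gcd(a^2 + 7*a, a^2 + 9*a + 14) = a + 7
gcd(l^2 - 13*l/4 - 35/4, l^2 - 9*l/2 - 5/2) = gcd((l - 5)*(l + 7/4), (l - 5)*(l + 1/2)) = l - 5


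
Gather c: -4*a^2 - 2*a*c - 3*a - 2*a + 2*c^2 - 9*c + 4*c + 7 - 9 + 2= -4*a^2 - 5*a + 2*c^2 + c*(-2*a - 5)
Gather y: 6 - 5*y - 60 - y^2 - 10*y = -y^2 - 15*y - 54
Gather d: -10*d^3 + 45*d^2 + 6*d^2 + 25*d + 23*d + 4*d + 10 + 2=-10*d^3 + 51*d^2 + 52*d + 12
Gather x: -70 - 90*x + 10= -90*x - 60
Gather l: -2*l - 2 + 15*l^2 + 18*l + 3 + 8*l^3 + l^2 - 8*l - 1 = 8*l^3 + 16*l^2 + 8*l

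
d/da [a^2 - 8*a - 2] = 2*a - 8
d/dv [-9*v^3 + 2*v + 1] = 2 - 27*v^2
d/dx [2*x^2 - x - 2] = 4*x - 1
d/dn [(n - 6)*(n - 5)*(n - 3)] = 3*n^2 - 28*n + 63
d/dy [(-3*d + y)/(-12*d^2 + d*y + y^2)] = -1/(16*d^2 + 8*d*y + y^2)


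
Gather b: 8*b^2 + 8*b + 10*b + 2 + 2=8*b^2 + 18*b + 4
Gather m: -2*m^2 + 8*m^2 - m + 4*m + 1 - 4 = 6*m^2 + 3*m - 3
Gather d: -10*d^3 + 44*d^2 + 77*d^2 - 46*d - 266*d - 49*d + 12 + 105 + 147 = -10*d^3 + 121*d^2 - 361*d + 264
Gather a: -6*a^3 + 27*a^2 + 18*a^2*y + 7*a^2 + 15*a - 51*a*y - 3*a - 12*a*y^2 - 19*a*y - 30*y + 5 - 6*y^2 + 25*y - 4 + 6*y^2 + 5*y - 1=-6*a^3 + a^2*(18*y + 34) + a*(-12*y^2 - 70*y + 12)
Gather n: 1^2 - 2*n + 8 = 9 - 2*n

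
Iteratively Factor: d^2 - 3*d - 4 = (d + 1)*(d - 4)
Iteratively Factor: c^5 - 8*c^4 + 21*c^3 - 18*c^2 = (c - 2)*(c^4 - 6*c^3 + 9*c^2) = c*(c - 2)*(c^3 - 6*c^2 + 9*c) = c*(c - 3)*(c - 2)*(c^2 - 3*c) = c^2*(c - 3)*(c - 2)*(c - 3)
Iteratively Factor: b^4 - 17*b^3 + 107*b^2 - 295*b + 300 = (b - 5)*(b^3 - 12*b^2 + 47*b - 60) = (b - 5)*(b - 3)*(b^2 - 9*b + 20) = (b - 5)*(b - 4)*(b - 3)*(b - 5)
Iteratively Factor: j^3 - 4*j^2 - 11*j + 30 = (j - 5)*(j^2 + j - 6) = (j - 5)*(j + 3)*(j - 2)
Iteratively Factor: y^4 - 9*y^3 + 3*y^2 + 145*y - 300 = (y + 4)*(y^3 - 13*y^2 + 55*y - 75) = (y - 3)*(y + 4)*(y^2 - 10*y + 25) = (y - 5)*(y - 3)*(y + 4)*(y - 5)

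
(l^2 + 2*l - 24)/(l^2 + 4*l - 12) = (l - 4)/(l - 2)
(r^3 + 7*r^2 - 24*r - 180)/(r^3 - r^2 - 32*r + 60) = (r + 6)/(r - 2)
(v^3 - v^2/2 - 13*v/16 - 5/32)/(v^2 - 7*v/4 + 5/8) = (8*v^2 + 6*v + 1)/(4*(2*v - 1))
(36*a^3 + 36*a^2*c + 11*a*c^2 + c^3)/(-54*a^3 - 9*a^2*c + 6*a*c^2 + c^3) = (-2*a - c)/(3*a - c)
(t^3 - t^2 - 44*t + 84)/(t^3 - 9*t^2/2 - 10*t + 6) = 2*(t^2 + 5*t - 14)/(2*t^2 + 3*t - 2)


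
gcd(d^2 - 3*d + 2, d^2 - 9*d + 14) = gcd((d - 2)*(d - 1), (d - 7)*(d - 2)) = d - 2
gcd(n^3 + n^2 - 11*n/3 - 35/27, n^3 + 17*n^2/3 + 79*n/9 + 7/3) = n^2 + 8*n/3 + 7/9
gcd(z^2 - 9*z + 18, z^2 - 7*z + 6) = z - 6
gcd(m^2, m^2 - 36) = 1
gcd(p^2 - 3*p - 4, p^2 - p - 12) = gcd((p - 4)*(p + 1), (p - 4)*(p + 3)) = p - 4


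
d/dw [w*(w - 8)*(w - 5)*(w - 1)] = 4*w^3 - 42*w^2 + 106*w - 40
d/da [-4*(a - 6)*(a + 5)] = 4 - 8*a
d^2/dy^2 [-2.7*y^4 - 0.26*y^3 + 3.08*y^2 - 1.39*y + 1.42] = -32.4*y^2 - 1.56*y + 6.16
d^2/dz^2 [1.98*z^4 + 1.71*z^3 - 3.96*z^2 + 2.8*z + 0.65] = 23.76*z^2 + 10.26*z - 7.92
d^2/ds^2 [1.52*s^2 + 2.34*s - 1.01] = 3.04000000000000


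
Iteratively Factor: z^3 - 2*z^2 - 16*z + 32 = (z + 4)*(z^2 - 6*z + 8) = (z - 4)*(z + 4)*(z - 2)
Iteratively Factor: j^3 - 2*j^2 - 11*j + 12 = (j - 4)*(j^2 + 2*j - 3) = (j - 4)*(j + 3)*(j - 1)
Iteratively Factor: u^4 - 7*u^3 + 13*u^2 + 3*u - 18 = (u - 2)*(u^3 - 5*u^2 + 3*u + 9) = (u - 3)*(u - 2)*(u^2 - 2*u - 3) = (u - 3)^2*(u - 2)*(u + 1)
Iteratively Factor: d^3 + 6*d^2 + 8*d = (d + 2)*(d^2 + 4*d) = d*(d + 2)*(d + 4)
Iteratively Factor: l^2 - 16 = (l - 4)*(l + 4)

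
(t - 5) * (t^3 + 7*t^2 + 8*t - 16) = t^4 + 2*t^3 - 27*t^2 - 56*t + 80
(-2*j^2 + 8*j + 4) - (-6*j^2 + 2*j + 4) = 4*j^2 + 6*j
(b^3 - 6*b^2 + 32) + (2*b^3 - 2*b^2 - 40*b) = 3*b^3 - 8*b^2 - 40*b + 32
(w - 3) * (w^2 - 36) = w^3 - 3*w^2 - 36*w + 108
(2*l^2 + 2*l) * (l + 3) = 2*l^3 + 8*l^2 + 6*l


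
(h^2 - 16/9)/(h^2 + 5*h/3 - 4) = (h + 4/3)/(h + 3)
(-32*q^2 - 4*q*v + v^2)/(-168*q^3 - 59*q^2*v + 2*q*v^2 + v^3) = (4*q + v)/(21*q^2 + 10*q*v + v^2)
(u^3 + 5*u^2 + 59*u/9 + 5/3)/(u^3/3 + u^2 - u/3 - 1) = (9*u^2 + 18*u + 5)/(3*(u^2 - 1))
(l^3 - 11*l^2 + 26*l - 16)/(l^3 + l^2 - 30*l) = (l^3 - 11*l^2 + 26*l - 16)/(l*(l^2 + l - 30))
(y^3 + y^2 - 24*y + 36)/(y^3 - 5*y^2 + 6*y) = (y + 6)/y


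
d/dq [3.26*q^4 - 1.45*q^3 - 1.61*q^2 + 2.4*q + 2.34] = 13.04*q^3 - 4.35*q^2 - 3.22*q + 2.4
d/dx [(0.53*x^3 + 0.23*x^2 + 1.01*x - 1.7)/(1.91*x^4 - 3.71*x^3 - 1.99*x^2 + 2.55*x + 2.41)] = (-1.0123*x^6 - 0.878600000000001*x^5 - 5.9887*x^4 + 23.1852*x^3 - 12.4927*x^2 - 5.6574*x + 6.7691)/(3.6481*x^8 - 14.1722*x^7 + 6.1623*x^6 + 24.5068*x^5 - 5.7547*x^4 - 28.0312*x^3 - 3.0893*x^2 + 12.291*x + 5.8081)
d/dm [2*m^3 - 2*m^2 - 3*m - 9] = 6*m^2 - 4*m - 3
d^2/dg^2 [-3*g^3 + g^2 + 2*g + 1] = 2 - 18*g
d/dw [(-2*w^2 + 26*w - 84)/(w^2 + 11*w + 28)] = 4*(-12*w^2 + 14*w + 413)/(w^4 + 22*w^3 + 177*w^2 + 616*w + 784)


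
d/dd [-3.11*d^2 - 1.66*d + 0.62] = -6.22*d - 1.66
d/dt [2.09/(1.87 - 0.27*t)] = 0.5643/(0.27*t - 1.87)^2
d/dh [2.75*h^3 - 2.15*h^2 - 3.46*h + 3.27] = 8.25*h^2 - 4.3*h - 3.46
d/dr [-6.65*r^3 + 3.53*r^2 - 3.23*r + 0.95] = -19.95*r^2 + 7.06*r - 3.23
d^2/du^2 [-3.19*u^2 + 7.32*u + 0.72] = -6.38000000000000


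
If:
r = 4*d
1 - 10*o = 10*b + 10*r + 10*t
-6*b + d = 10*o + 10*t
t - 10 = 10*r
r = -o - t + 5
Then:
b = -49/10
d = 103/205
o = -5557/205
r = 412/205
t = 1234/41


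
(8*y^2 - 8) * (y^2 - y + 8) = 8*y^4 - 8*y^3 + 56*y^2 + 8*y - 64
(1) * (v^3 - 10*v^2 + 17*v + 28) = v^3 - 10*v^2 + 17*v + 28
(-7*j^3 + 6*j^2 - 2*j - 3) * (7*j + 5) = -49*j^4 + 7*j^3 + 16*j^2 - 31*j - 15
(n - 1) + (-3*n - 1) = -2*n - 2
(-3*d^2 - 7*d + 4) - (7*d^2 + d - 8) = -10*d^2 - 8*d + 12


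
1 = 1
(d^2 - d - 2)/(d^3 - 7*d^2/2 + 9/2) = 2*(d - 2)/(2*d^2 - 9*d + 9)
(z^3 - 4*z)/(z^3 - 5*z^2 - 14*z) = (z - 2)/(z - 7)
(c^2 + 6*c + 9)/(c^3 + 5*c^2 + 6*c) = (c + 3)/(c*(c + 2))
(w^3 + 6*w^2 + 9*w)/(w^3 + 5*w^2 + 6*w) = (w + 3)/(w + 2)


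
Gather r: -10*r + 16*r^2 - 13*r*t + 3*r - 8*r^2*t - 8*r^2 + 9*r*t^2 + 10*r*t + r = r^2*(8 - 8*t) + r*(9*t^2 - 3*t - 6)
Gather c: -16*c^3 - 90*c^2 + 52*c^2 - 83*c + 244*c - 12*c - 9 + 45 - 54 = -16*c^3 - 38*c^2 + 149*c - 18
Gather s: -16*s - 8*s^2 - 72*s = -8*s^2 - 88*s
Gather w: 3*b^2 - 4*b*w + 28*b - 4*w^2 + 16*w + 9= 3*b^2 + 28*b - 4*w^2 + w*(16 - 4*b) + 9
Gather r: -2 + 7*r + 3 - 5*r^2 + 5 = -5*r^2 + 7*r + 6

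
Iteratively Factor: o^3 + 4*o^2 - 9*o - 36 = (o + 3)*(o^2 + o - 12) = (o + 3)*(o + 4)*(o - 3)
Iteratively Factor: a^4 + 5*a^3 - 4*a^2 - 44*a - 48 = (a - 3)*(a^3 + 8*a^2 + 20*a + 16) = (a - 3)*(a + 2)*(a^2 + 6*a + 8) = (a - 3)*(a + 2)*(a + 4)*(a + 2)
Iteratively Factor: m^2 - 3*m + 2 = (m - 2)*(m - 1)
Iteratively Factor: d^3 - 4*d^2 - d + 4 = (d - 4)*(d^2 - 1) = (d - 4)*(d - 1)*(d + 1)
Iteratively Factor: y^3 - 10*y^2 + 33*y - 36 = (y - 3)*(y^2 - 7*y + 12) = (y - 3)^2*(y - 4)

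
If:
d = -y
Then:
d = -y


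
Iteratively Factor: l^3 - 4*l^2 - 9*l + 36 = (l - 3)*(l^2 - l - 12) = (l - 4)*(l - 3)*(l + 3)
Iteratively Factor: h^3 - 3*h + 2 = (h - 1)*(h^2 + h - 2) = (h - 1)^2*(h + 2)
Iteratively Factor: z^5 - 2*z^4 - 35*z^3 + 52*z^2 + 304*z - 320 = (z - 1)*(z^4 - z^3 - 36*z^2 + 16*z + 320) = (z - 1)*(z + 4)*(z^3 - 5*z^2 - 16*z + 80) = (z - 5)*(z - 1)*(z + 4)*(z^2 - 16) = (z - 5)*(z - 4)*(z - 1)*(z + 4)*(z + 4)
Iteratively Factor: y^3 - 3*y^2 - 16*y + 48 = (y - 3)*(y^2 - 16) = (y - 4)*(y - 3)*(y + 4)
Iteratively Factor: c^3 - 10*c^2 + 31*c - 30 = (c - 2)*(c^2 - 8*c + 15) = (c - 5)*(c - 2)*(c - 3)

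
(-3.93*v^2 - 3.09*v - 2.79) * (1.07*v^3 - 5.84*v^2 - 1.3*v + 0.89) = -4.2051*v^5 + 19.6449*v^4 + 20.1693*v^3 + 16.8129*v^2 + 0.8769*v - 2.4831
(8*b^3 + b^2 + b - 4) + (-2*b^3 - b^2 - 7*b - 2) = 6*b^3 - 6*b - 6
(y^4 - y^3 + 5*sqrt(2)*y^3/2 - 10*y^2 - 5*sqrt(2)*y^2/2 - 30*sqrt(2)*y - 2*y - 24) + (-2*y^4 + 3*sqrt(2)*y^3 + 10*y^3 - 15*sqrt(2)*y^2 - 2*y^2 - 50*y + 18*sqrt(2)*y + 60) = -y^4 + 11*sqrt(2)*y^3/2 + 9*y^3 - 35*sqrt(2)*y^2/2 - 12*y^2 - 52*y - 12*sqrt(2)*y + 36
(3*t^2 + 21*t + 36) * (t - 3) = 3*t^3 + 12*t^2 - 27*t - 108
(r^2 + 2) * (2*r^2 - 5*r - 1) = 2*r^4 - 5*r^3 + 3*r^2 - 10*r - 2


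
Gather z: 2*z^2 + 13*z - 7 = 2*z^2 + 13*z - 7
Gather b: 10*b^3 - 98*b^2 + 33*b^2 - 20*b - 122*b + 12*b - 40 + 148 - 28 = 10*b^3 - 65*b^2 - 130*b + 80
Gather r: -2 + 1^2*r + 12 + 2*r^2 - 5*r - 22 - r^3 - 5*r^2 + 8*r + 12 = -r^3 - 3*r^2 + 4*r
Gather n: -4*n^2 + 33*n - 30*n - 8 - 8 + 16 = -4*n^2 + 3*n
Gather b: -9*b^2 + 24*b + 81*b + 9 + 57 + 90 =-9*b^2 + 105*b + 156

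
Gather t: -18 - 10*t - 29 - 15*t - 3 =-25*t - 50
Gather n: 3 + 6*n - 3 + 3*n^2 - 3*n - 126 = 3*n^2 + 3*n - 126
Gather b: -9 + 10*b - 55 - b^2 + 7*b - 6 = -b^2 + 17*b - 70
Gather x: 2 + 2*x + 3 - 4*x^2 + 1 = -4*x^2 + 2*x + 6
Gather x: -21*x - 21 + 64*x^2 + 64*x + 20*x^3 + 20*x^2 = 20*x^3 + 84*x^2 + 43*x - 21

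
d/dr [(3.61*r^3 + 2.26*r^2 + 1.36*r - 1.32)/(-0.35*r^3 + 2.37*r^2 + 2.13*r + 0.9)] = (-4.44089209850063e-16*r^5 + 9.3467*r^4 + 16.3306*r^3 + 9.9516*r^2 + 10.3248*r + 4.0356)/(0.1225*r^6 - 1.659*r^5 + 4.1259*r^4 + 9.4662*r^3 + 8.8029*r^2 + 3.834*r + 0.81)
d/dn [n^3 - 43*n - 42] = 3*n^2 - 43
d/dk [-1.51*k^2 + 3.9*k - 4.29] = 3.9 - 3.02*k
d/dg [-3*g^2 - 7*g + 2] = -6*g - 7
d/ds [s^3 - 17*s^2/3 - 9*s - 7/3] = 3*s^2 - 34*s/3 - 9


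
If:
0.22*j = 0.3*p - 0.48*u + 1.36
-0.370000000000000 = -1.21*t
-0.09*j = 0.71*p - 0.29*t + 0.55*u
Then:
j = 5.41595690930744 - 2.76091703056769*u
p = -0.424672489082969*u - 0.561631599841207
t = 0.31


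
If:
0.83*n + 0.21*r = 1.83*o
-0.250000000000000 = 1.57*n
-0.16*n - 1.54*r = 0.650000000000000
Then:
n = -0.16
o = -0.12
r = -0.41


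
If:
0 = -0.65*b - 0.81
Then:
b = -1.25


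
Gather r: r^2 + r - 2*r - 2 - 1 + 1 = r^2 - r - 2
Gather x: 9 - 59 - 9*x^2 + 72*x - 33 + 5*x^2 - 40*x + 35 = -4*x^2 + 32*x - 48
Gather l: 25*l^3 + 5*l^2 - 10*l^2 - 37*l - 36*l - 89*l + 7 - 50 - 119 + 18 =25*l^3 - 5*l^2 - 162*l - 144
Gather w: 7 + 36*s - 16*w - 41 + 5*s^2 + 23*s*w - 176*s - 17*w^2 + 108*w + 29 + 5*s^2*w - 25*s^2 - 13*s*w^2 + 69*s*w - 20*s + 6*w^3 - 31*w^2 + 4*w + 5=-20*s^2 - 160*s + 6*w^3 + w^2*(-13*s - 48) + w*(5*s^2 + 92*s + 96)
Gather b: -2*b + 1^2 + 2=3 - 2*b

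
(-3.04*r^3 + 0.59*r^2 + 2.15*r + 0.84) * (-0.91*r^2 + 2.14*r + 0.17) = 2.7664*r^5 - 7.0425*r^4 - 1.2107*r^3 + 3.9369*r^2 + 2.1631*r + 0.1428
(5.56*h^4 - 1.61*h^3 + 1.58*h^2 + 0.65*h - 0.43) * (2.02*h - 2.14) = 11.2312*h^5 - 15.1506*h^4 + 6.637*h^3 - 2.0682*h^2 - 2.2596*h + 0.9202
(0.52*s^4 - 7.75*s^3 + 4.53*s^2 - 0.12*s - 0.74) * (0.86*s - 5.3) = 0.4472*s^5 - 9.421*s^4 + 44.9708*s^3 - 24.1122*s^2 - 0.000399999999999956*s + 3.922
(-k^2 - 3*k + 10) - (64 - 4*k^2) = 3*k^2 - 3*k - 54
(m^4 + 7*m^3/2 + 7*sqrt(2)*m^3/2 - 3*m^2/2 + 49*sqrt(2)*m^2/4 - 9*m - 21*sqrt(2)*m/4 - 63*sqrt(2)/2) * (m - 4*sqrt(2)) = m^5 - sqrt(2)*m^4/2 + 7*m^4/2 - 59*m^3/2 - 7*sqrt(2)*m^3/4 - 107*m^2 + 3*sqrt(2)*m^2/4 + 9*sqrt(2)*m/2 + 42*m + 252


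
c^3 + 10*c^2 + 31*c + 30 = (c + 2)*(c + 3)*(c + 5)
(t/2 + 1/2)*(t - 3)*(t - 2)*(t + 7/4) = t^4/2 - 9*t^3/8 - 3*t^2 + 31*t/8 + 21/4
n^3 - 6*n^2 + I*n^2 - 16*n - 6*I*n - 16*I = (n - 8)*(n + 2)*(n + I)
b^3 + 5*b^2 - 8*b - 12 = (b - 2)*(b + 1)*(b + 6)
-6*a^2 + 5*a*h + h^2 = (-a + h)*(6*a + h)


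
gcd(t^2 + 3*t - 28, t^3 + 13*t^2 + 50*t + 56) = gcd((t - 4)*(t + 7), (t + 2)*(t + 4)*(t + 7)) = t + 7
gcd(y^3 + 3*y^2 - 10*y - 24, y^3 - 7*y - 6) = y^2 - y - 6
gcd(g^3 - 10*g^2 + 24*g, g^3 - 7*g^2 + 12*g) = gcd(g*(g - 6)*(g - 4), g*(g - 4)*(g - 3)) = g^2 - 4*g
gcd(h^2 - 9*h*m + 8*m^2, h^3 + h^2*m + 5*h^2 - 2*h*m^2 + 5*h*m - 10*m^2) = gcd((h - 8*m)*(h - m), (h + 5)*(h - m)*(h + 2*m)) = h - m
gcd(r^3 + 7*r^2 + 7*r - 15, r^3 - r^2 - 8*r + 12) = r + 3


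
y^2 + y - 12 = (y - 3)*(y + 4)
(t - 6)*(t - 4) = t^2 - 10*t + 24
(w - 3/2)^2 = w^2 - 3*w + 9/4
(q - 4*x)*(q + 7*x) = q^2 + 3*q*x - 28*x^2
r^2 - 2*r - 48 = (r - 8)*(r + 6)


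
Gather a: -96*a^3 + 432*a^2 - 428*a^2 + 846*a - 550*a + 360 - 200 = -96*a^3 + 4*a^2 + 296*a + 160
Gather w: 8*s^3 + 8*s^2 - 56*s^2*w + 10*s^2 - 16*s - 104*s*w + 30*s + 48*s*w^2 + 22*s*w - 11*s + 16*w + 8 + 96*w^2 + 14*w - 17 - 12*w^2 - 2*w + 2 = 8*s^3 + 18*s^2 + 3*s + w^2*(48*s + 84) + w*(-56*s^2 - 82*s + 28) - 7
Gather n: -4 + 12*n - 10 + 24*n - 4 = 36*n - 18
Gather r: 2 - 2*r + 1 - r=3 - 3*r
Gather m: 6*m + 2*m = 8*m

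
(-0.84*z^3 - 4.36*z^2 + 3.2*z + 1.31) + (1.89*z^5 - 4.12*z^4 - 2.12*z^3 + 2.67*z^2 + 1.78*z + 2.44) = 1.89*z^5 - 4.12*z^4 - 2.96*z^3 - 1.69*z^2 + 4.98*z + 3.75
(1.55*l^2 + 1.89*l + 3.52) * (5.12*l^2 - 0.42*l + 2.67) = 7.936*l^4 + 9.0258*l^3 + 21.3671*l^2 + 3.5679*l + 9.3984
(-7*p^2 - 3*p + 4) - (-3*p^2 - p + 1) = -4*p^2 - 2*p + 3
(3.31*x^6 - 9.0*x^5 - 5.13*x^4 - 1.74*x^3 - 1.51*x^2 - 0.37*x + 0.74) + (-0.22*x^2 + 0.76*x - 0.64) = 3.31*x^6 - 9.0*x^5 - 5.13*x^4 - 1.74*x^3 - 1.73*x^2 + 0.39*x + 0.1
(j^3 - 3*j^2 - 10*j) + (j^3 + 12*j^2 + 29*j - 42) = 2*j^3 + 9*j^2 + 19*j - 42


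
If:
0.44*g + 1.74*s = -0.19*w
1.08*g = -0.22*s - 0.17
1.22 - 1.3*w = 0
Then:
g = -0.14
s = -0.07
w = 0.94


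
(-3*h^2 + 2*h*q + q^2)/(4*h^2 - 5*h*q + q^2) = (3*h + q)/(-4*h + q)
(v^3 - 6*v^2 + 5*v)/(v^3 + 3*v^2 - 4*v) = (v - 5)/(v + 4)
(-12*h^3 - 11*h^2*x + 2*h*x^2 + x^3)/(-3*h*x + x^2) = 4*h^2/x + 5*h + x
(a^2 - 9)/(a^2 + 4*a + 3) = (a - 3)/(a + 1)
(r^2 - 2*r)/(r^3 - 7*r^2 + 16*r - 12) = r/(r^2 - 5*r + 6)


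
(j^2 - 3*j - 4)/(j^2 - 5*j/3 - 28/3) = 3*(j + 1)/(3*j + 7)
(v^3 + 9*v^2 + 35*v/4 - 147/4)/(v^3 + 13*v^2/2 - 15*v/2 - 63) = (2*v^2 + 11*v - 21)/(2*(v^2 + 3*v - 18))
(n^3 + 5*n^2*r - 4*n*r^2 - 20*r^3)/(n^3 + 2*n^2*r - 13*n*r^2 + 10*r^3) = (-n - 2*r)/(-n + r)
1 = 1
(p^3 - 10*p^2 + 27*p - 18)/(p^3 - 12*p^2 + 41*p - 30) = (p - 3)/(p - 5)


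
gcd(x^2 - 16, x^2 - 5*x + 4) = x - 4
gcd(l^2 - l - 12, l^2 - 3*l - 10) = 1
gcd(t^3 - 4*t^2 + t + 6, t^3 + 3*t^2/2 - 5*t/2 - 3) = t + 1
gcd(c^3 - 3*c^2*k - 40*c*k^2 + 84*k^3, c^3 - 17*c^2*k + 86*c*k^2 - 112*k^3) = c^2 - 9*c*k + 14*k^2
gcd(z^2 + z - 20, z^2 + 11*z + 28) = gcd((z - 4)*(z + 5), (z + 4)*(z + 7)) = 1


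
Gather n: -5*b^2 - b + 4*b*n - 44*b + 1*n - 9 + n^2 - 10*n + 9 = -5*b^2 - 45*b + n^2 + n*(4*b - 9)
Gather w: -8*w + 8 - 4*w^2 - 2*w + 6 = -4*w^2 - 10*w + 14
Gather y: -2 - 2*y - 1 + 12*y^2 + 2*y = 12*y^2 - 3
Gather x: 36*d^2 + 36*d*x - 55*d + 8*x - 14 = 36*d^2 - 55*d + x*(36*d + 8) - 14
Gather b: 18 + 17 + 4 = 39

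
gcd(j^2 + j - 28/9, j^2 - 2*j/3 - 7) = j + 7/3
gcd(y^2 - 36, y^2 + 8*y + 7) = 1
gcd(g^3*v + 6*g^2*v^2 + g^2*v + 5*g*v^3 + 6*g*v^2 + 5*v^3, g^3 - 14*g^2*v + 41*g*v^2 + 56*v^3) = g + v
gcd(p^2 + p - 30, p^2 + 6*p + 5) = 1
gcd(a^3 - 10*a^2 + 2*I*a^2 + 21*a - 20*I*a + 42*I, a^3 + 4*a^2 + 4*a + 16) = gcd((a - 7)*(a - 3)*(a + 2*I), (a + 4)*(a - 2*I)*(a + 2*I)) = a + 2*I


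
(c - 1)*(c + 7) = c^2 + 6*c - 7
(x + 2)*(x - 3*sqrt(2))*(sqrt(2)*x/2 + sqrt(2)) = sqrt(2)*x^3/2 - 3*x^2 + 2*sqrt(2)*x^2 - 12*x + 2*sqrt(2)*x - 12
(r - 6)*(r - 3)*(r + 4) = r^3 - 5*r^2 - 18*r + 72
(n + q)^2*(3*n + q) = 3*n^3 + 7*n^2*q + 5*n*q^2 + q^3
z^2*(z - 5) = z^3 - 5*z^2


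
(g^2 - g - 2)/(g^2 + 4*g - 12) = (g + 1)/(g + 6)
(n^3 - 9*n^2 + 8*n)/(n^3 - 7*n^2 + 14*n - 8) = n*(n - 8)/(n^2 - 6*n + 8)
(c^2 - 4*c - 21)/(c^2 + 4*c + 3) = (c - 7)/(c + 1)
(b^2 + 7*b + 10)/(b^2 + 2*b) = (b + 5)/b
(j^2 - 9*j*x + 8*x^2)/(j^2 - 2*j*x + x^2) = (-j + 8*x)/(-j + x)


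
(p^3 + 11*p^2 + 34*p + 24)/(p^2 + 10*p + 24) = p + 1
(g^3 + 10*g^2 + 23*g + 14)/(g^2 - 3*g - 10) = (g^2 + 8*g + 7)/(g - 5)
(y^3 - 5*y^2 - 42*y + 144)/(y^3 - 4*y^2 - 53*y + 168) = (y + 6)/(y + 7)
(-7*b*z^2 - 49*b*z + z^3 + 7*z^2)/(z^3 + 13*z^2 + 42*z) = (-7*b + z)/(z + 6)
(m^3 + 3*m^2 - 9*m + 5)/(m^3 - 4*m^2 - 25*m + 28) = (m^2 + 4*m - 5)/(m^2 - 3*m - 28)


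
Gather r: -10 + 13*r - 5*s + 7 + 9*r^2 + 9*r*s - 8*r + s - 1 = 9*r^2 + r*(9*s + 5) - 4*s - 4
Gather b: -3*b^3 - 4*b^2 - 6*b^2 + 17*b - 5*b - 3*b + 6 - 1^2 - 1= -3*b^3 - 10*b^2 + 9*b + 4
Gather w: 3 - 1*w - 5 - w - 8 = -2*w - 10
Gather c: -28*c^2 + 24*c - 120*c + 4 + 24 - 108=-28*c^2 - 96*c - 80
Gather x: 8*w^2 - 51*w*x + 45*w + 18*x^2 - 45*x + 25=8*w^2 + 45*w + 18*x^2 + x*(-51*w - 45) + 25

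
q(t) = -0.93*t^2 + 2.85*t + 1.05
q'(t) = 2.85 - 1.86*t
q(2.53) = 2.31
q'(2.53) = -1.86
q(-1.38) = -4.65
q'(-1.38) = 5.42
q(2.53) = 2.31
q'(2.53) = -1.86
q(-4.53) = -30.94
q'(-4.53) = 11.28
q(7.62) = -31.23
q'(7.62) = -11.32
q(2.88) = 1.54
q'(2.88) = -2.51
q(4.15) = -3.14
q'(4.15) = -4.87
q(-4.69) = -32.77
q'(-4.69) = 11.57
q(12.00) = -98.67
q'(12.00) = -19.47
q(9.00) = -48.63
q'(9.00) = -13.89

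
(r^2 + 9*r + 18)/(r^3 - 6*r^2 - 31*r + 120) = (r^2 + 9*r + 18)/(r^3 - 6*r^2 - 31*r + 120)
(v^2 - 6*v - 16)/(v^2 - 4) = (v - 8)/(v - 2)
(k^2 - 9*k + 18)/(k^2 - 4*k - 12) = (k - 3)/(k + 2)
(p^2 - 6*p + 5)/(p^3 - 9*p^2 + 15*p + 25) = (p - 1)/(p^2 - 4*p - 5)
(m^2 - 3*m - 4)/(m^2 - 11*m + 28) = (m + 1)/(m - 7)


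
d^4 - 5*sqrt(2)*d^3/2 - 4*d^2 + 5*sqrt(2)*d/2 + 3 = (d - 1)*(d + 1)*(d - 3*sqrt(2))*(d + sqrt(2)/2)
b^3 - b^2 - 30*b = b*(b - 6)*(b + 5)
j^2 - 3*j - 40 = (j - 8)*(j + 5)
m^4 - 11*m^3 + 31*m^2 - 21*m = m*(m - 7)*(m - 3)*(m - 1)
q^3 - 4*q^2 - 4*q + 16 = (q - 4)*(q - 2)*(q + 2)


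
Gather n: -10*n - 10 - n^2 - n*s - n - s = -n^2 + n*(-s - 11) - s - 10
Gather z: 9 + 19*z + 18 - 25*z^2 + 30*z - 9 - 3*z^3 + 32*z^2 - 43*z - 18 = -3*z^3 + 7*z^2 + 6*z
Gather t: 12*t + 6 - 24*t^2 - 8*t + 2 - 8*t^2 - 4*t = 8 - 32*t^2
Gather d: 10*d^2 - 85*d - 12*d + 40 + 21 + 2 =10*d^2 - 97*d + 63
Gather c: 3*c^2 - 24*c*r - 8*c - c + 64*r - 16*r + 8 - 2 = 3*c^2 + c*(-24*r - 9) + 48*r + 6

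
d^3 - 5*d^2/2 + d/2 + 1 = (d - 2)*(d - 1)*(d + 1/2)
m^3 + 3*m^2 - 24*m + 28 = (m - 2)^2*(m + 7)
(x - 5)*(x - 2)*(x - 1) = x^3 - 8*x^2 + 17*x - 10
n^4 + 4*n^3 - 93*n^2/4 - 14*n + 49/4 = (n - 7/2)*(n - 1/2)*(n + 1)*(n + 7)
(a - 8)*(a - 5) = a^2 - 13*a + 40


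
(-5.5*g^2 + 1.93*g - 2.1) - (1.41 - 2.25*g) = -5.5*g^2 + 4.18*g - 3.51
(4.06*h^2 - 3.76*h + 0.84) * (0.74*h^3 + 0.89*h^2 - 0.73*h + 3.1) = 3.0044*h^5 + 0.831*h^4 - 5.6886*h^3 + 16.0784*h^2 - 12.2692*h + 2.604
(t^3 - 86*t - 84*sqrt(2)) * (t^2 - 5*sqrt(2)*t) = t^5 - 5*sqrt(2)*t^4 - 86*t^3 + 346*sqrt(2)*t^2 + 840*t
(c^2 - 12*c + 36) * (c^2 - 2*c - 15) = c^4 - 14*c^3 + 45*c^2 + 108*c - 540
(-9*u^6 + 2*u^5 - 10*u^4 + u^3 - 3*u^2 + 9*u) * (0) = 0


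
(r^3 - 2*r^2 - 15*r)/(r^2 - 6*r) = (r^2 - 2*r - 15)/(r - 6)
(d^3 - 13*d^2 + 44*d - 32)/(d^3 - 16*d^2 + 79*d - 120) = (d^2 - 5*d + 4)/(d^2 - 8*d + 15)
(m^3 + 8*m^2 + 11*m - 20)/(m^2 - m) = m + 9 + 20/m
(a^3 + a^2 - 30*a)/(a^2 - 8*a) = (a^2 + a - 30)/(a - 8)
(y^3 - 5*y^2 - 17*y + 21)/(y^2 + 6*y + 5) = (y^3 - 5*y^2 - 17*y + 21)/(y^2 + 6*y + 5)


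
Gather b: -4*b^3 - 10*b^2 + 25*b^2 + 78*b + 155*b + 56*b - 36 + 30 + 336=-4*b^3 + 15*b^2 + 289*b + 330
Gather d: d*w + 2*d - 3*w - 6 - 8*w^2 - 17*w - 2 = d*(w + 2) - 8*w^2 - 20*w - 8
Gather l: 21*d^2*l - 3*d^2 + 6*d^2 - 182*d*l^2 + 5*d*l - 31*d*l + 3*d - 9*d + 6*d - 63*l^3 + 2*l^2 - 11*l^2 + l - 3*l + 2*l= 3*d^2 - 63*l^3 + l^2*(-182*d - 9) + l*(21*d^2 - 26*d)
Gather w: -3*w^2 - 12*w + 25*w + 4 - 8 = -3*w^2 + 13*w - 4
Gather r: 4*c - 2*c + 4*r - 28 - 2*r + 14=2*c + 2*r - 14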